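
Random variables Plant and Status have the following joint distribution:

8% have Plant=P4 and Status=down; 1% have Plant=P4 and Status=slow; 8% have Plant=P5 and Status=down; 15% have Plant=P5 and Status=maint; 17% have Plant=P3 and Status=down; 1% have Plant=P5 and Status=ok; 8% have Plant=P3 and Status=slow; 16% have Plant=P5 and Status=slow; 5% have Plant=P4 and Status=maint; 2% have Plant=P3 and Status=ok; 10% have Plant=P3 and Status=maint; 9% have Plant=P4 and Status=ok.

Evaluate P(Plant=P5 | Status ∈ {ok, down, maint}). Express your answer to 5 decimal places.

0.32000

P(Status=ok) = 0.02 + 0.09 + 0.01 = 0.12.
P(Status=down) = 0.17 + 0.08 + 0.08 = 0.33.
P(Status=maint) = 0.10 + 0.05 + 0.15 = 0.30.
P(Status ∈ {ok, down, maint}) = 0.12 + 0.33 + 0.30 = 0.75; P(Plant=P5, Status ∈ {ok, down, maint}) = 0.01 + 0.08 + 0.15 = 0.24.
P(Plant=P5 | Status ∈ {ok, down, maint}) = 0.24/0.75 = 0.32000.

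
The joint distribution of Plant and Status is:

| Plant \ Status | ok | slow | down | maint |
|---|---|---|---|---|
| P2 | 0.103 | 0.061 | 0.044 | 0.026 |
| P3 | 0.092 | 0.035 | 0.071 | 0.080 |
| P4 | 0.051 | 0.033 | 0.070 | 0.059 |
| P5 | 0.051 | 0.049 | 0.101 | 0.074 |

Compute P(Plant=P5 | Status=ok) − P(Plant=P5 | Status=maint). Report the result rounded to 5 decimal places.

P(Status=ok) = 0.103 + 0.092 + 0.051 + 0.051 = 0.297; P(Plant=P5 | Status=ok) = 0.051/0.297 = 0.171717.
P(Status=maint) = 0.026 + 0.080 + 0.059 + 0.074 = 0.239; P(Plant=P5 | Status=maint) = 0.074/0.239 = 0.309623.
Difference = -0.13791.

-0.13791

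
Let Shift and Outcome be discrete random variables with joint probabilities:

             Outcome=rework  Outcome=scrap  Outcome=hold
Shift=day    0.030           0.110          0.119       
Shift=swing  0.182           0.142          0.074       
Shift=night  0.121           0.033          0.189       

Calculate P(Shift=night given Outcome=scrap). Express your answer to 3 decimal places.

P(Outcome=scrap) = 0.110 + 0.142 + 0.033 = 0.285.
P(Shift=night | Outcome=scrap) = 0.033/0.285 = 0.116.

0.116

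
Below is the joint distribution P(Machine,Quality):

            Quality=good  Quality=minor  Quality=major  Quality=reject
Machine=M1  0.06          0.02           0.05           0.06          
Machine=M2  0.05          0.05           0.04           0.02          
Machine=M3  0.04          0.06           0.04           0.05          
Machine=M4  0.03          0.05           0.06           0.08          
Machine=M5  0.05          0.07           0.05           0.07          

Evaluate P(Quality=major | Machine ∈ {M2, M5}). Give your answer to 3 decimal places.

P(Machine=M2) = 0.05 + 0.05 + 0.04 + 0.02 = 0.16.
P(Machine=M5) = 0.05 + 0.07 + 0.05 + 0.07 = 0.24.
P(Machine ∈ {M2, M5}) = 0.16 + 0.24 = 0.40; P(Quality=major, Machine ∈ {M2, M5}) = 0.04 + 0.05 = 0.09.
P(Quality=major | Machine ∈ {M2, M5}) = 0.09/0.40 = 0.225.

0.225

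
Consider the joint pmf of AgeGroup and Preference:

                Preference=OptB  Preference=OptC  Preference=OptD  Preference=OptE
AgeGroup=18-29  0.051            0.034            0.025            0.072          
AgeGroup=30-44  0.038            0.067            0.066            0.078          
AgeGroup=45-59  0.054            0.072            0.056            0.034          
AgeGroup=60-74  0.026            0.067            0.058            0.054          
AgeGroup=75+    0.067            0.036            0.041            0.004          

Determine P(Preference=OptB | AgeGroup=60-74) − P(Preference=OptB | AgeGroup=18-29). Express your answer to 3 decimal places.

-0.153

P(AgeGroup=60-74) = 0.026 + 0.067 + 0.058 + 0.054 = 0.205; P(Preference=OptB | AgeGroup=60-74) = 0.026/0.205 = 0.1268.
P(AgeGroup=18-29) = 0.051 + 0.034 + 0.025 + 0.072 = 0.182; P(Preference=OptB | AgeGroup=18-29) = 0.051/0.182 = 0.2802.
Difference = -0.153.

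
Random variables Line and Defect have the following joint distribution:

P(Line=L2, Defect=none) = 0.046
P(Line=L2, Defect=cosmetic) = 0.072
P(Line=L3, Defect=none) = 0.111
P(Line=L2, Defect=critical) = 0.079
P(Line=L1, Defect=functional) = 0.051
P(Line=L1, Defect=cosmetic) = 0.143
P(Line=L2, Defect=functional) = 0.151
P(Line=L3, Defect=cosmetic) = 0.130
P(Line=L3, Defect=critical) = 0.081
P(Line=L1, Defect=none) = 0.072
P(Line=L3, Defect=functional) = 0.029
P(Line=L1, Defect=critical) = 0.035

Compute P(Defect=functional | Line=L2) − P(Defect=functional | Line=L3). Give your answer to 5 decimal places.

P(Line=L2) = 0.046 + 0.072 + 0.151 + 0.079 = 0.348; P(Defect=functional | Line=L2) = 0.151/0.348 = 0.433908.
P(Line=L3) = 0.111 + 0.130 + 0.029 + 0.081 = 0.351; P(Defect=functional | Line=L3) = 0.029/0.351 = 0.082621.
Difference = 0.35129.

0.35129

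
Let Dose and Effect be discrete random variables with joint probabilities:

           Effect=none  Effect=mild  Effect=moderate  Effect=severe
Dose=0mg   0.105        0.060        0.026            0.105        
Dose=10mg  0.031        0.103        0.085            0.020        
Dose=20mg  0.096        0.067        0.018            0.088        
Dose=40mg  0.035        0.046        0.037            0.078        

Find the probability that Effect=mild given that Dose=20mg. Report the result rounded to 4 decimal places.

0.2491

P(Dose=20mg) = 0.096 + 0.067 + 0.018 + 0.088 = 0.269.
P(Effect=mild | Dose=20mg) = 0.067/0.269 = 0.2491.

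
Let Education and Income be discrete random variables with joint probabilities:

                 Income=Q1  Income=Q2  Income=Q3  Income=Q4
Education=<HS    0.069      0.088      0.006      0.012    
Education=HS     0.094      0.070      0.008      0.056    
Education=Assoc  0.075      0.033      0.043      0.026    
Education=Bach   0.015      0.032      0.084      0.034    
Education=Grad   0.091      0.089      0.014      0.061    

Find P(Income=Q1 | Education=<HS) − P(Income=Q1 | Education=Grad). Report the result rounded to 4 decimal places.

0.0374

P(Education=<HS) = 0.069 + 0.088 + 0.006 + 0.012 = 0.175; P(Income=Q1 | Education=<HS) = 0.069/0.175 = 0.39429.
P(Education=Grad) = 0.091 + 0.089 + 0.014 + 0.061 = 0.255; P(Income=Q1 | Education=Grad) = 0.091/0.255 = 0.35686.
Difference = 0.0374.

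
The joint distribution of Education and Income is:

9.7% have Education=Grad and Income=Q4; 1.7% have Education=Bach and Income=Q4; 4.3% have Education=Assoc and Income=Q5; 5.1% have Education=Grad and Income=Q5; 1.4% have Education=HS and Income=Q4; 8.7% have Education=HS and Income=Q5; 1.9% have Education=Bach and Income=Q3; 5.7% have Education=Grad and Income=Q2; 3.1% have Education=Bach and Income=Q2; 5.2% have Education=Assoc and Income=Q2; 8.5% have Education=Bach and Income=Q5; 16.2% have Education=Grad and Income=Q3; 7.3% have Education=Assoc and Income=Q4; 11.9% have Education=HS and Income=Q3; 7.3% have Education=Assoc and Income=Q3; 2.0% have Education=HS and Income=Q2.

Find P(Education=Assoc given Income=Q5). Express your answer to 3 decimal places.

0.162

P(Income=Q5) = 0.087 + 0.043 + 0.085 + 0.051 = 0.266.
P(Education=Assoc | Income=Q5) = 0.043/0.266 = 0.162.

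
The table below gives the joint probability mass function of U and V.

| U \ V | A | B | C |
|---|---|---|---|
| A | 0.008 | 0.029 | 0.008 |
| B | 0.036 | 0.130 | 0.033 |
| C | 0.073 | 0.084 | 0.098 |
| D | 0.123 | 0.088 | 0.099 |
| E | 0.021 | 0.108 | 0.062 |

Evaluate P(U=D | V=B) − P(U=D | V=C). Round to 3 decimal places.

-0.130

P(V=B) = 0.029 + 0.130 + 0.084 + 0.088 + 0.108 = 0.439; P(U=D | V=B) = 0.088/0.439 = 0.2005.
P(V=C) = 0.008 + 0.033 + 0.098 + 0.099 + 0.062 = 0.300; P(U=D | V=C) = 0.099/0.300 = 0.3300.
Difference = -0.130.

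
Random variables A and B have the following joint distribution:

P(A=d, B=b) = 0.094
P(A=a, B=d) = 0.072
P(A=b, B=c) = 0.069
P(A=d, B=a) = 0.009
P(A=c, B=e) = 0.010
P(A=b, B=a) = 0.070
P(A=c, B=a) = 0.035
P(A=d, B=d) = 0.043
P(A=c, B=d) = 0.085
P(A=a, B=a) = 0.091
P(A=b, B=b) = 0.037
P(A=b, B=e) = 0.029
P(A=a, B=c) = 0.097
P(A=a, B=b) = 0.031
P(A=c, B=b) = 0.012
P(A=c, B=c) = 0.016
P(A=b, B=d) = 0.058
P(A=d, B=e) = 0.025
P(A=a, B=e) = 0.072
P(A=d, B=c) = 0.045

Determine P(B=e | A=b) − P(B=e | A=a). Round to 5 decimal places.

P(A=b) = 0.070 + 0.037 + 0.069 + 0.058 + 0.029 = 0.263; P(B=e | A=b) = 0.029/0.263 = 0.110266.
P(A=a) = 0.091 + 0.031 + 0.097 + 0.072 + 0.072 = 0.363; P(B=e | A=a) = 0.072/0.363 = 0.198347.
Difference = -0.08808.

-0.08808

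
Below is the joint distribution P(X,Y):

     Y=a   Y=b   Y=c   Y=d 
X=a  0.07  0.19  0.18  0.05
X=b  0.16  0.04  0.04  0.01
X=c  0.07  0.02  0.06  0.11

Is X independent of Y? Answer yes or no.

no

P(X=b) = 0.25 and P(Y=a) = 0.30, so their product is 0.0750, but P(X=b, Y=a) = 0.16. Since these differ, X and Y are not independent.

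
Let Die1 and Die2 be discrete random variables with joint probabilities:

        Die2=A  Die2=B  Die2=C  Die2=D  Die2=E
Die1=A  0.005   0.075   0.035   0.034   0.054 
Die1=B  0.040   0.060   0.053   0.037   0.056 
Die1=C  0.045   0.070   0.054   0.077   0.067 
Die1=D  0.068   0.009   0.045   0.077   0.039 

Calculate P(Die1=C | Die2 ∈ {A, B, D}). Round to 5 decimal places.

P(Die2=A) = 0.005 + 0.040 + 0.045 + 0.068 = 0.158.
P(Die2=B) = 0.075 + 0.060 + 0.070 + 0.009 = 0.214.
P(Die2=D) = 0.034 + 0.037 + 0.077 + 0.077 = 0.225.
P(Die2 ∈ {A, B, D}) = 0.158 + 0.214 + 0.225 = 0.597; P(Die1=C, Die2 ∈ {A, B, D}) = 0.045 + 0.070 + 0.077 = 0.192.
P(Die1=C | Die2 ∈ {A, B, D}) = 0.192/0.597 = 0.32161.

0.32161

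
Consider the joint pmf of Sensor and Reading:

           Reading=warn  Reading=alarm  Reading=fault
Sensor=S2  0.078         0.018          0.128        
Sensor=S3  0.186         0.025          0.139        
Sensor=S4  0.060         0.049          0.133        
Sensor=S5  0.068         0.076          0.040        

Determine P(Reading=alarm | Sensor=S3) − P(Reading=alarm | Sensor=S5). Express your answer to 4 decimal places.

P(Sensor=S3) = 0.186 + 0.025 + 0.139 = 0.350; P(Reading=alarm | Sensor=S3) = 0.025/0.350 = 0.07143.
P(Sensor=S5) = 0.068 + 0.076 + 0.040 = 0.184; P(Reading=alarm | Sensor=S5) = 0.076/0.184 = 0.41304.
Difference = -0.3416.

-0.3416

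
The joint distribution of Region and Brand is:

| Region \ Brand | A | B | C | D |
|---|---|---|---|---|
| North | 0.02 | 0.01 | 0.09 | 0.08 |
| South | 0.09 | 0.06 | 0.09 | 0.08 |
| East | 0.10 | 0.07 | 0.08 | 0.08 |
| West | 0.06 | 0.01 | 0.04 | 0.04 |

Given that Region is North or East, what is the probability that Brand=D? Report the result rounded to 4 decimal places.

0.3019

P(Region=North) = 0.02 + 0.01 + 0.09 + 0.08 = 0.20.
P(Region=East) = 0.10 + 0.07 + 0.08 + 0.08 = 0.33.
P(Region ∈ {North, East}) = 0.20 + 0.33 = 0.53; P(Brand=D, Region ∈ {North, East}) = 0.08 + 0.08 = 0.16.
P(Brand=D | Region ∈ {North, East}) = 0.16/0.53 = 0.3019.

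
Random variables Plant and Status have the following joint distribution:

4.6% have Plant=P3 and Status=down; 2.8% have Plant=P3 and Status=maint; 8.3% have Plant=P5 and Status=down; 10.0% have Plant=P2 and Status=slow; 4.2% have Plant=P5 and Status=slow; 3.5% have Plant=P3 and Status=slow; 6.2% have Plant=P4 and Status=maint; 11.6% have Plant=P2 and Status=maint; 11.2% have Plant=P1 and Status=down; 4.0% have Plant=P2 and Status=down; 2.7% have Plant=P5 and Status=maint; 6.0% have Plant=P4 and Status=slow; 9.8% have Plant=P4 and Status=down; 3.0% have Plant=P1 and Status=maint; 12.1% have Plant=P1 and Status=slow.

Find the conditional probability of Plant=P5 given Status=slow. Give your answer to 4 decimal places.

P(Status=slow) = 0.121 + 0.100 + 0.035 + 0.060 + 0.042 = 0.358.
P(Plant=P5 | Status=slow) = 0.042/0.358 = 0.1173.

0.1173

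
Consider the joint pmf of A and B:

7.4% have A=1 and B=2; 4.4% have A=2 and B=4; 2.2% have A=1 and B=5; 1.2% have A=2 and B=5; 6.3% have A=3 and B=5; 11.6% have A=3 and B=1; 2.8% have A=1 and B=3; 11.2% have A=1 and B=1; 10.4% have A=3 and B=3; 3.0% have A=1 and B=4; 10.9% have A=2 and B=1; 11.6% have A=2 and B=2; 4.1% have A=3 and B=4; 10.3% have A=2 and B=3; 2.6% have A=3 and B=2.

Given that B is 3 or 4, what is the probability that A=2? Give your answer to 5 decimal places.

0.42000

P(B=3) = 0.028 + 0.103 + 0.104 = 0.235.
P(B=4) = 0.030 + 0.044 + 0.041 = 0.115.
P(B ∈ {3, 4}) = 0.235 + 0.115 = 0.350; P(A=2, B ∈ {3, 4}) = 0.103 + 0.044 = 0.147.
P(A=2 | B ∈ {3, 4}) = 0.147/0.350 = 0.42000.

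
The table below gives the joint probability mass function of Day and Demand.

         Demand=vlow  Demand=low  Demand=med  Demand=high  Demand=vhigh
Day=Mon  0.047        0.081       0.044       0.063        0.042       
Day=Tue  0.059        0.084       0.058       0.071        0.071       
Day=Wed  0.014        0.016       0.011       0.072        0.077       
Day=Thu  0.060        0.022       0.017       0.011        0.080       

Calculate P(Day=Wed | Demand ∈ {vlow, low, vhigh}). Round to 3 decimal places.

P(Demand=vlow) = 0.047 + 0.059 + 0.014 + 0.060 = 0.180.
P(Demand=low) = 0.081 + 0.084 + 0.016 + 0.022 = 0.203.
P(Demand=vhigh) = 0.042 + 0.071 + 0.077 + 0.080 = 0.270.
P(Demand ∈ {vlow, low, vhigh}) = 0.180 + 0.203 + 0.270 = 0.653; P(Day=Wed, Demand ∈ {vlow, low, vhigh}) = 0.014 + 0.016 + 0.077 = 0.107.
P(Day=Wed | Demand ∈ {vlow, low, vhigh}) = 0.107/0.653 = 0.164.

0.164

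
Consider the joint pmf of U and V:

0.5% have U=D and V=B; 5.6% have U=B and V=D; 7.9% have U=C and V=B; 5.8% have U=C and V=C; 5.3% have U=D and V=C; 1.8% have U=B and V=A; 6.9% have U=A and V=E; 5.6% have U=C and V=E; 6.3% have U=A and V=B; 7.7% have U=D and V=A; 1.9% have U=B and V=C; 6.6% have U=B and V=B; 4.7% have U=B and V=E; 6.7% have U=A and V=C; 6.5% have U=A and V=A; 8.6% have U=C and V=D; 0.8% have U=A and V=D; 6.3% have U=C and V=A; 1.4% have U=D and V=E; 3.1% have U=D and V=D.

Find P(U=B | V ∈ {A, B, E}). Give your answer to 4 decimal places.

0.2106

P(V=A) = 0.065 + 0.018 + 0.063 + 0.077 = 0.223.
P(V=B) = 0.063 + 0.066 + 0.079 + 0.005 = 0.213.
P(V=E) = 0.069 + 0.047 + 0.056 + 0.014 = 0.186.
P(V ∈ {A, B, E}) = 0.223 + 0.213 + 0.186 = 0.622; P(U=B, V ∈ {A, B, E}) = 0.018 + 0.066 + 0.047 = 0.131.
P(U=B | V ∈ {A, B, E}) = 0.131/0.622 = 0.2106.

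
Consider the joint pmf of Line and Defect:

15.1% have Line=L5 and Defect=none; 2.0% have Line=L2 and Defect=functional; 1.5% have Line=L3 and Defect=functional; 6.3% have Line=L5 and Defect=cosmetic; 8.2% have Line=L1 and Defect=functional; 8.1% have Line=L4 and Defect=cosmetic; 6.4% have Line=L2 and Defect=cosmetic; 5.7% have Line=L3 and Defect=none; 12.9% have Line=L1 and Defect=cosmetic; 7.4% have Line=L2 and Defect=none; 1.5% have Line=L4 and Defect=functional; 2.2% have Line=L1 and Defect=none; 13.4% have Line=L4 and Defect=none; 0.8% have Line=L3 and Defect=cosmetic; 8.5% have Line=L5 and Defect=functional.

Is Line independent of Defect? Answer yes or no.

no

P(Line=L1) = 0.233 and P(Defect=none) = 0.438, so their product is 0.10205, but P(Line=L1, Defect=none) = 0.022. Since these differ, Line and Defect are not independent.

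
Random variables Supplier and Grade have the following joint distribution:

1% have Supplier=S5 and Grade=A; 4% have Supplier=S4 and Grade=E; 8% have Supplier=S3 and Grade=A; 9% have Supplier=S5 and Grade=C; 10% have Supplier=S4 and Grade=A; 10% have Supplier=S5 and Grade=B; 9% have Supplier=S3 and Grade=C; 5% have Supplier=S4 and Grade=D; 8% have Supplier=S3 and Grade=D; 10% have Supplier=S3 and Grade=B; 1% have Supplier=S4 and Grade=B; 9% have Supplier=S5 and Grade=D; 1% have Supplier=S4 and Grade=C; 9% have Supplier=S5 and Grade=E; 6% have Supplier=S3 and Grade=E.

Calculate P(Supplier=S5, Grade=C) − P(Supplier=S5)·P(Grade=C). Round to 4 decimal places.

0.0178

P(Supplier=S5) = 0.01 + 0.10 + 0.09 + 0.09 + 0.09 = 0.38.
P(Grade=C) = 0.09 + 0.01 + 0.09 = 0.19.
P(Supplier=S5, Grade=C) − P(Supplier=S5)P(Grade=C) = 0.09 − 0.38×0.19 = 0.0178.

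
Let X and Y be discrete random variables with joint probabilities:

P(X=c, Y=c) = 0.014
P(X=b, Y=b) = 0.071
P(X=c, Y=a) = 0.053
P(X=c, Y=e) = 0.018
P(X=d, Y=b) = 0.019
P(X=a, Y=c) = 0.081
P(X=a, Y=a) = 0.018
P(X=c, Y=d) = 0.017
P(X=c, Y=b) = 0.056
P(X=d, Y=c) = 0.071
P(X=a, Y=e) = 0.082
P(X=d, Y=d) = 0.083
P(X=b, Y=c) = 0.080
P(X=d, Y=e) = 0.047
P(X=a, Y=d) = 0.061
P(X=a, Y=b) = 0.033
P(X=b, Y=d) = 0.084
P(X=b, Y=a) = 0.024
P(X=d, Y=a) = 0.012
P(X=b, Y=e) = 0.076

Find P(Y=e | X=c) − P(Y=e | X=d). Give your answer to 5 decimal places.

-0.08866

P(X=c) = 0.053 + 0.056 + 0.014 + 0.017 + 0.018 = 0.158; P(Y=e | X=c) = 0.018/0.158 = 0.113924.
P(X=d) = 0.012 + 0.019 + 0.071 + 0.083 + 0.047 = 0.232; P(Y=e | X=d) = 0.047/0.232 = 0.202586.
Difference = -0.08866.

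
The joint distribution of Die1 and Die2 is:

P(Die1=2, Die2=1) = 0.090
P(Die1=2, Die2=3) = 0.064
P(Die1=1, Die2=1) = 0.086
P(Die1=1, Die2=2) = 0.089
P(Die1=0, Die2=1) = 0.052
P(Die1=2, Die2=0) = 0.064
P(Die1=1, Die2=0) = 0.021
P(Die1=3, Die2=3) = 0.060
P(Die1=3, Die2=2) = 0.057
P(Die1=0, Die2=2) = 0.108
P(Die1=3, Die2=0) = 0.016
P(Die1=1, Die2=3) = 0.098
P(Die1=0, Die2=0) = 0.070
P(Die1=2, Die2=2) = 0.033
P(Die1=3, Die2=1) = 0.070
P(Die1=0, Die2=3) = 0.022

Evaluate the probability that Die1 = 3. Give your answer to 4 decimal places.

0.2030

P(Die1=3) = 0.016 + 0.070 + 0.057 + 0.060 = 0.203.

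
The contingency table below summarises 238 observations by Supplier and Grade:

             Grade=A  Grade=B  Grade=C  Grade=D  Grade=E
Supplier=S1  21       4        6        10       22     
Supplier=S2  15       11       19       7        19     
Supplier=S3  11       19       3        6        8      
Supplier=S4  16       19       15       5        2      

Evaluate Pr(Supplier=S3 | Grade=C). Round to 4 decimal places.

0.0698

Total with Grade=C: 6 + 19 + 3 + 15 = 43.
P(Supplier=S3 | Grade=C) = 3/43 = 0.0698.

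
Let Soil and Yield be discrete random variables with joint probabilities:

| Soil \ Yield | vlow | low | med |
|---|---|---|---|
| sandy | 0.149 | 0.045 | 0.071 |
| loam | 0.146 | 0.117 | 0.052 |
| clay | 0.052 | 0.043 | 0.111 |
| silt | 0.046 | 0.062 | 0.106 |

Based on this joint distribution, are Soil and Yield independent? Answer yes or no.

P(Soil=loam) = 0.315 and P(Yield=med) = 0.340, so their product is 0.10710, but P(Soil=loam, Yield=med) = 0.052. Since these differ, Soil and Yield are not independent.

no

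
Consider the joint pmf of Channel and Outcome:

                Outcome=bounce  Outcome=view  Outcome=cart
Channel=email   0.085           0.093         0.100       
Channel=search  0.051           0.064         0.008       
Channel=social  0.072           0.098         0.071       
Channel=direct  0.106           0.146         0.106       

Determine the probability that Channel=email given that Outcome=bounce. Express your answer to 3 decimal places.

P(Outcome=bounce) = 0.085 + 0.051 + 0.072 + 0.106 = 0.314.
P(Channel=email | Outcome=bounce) = 0.085/0.314 = 0.271.

0.271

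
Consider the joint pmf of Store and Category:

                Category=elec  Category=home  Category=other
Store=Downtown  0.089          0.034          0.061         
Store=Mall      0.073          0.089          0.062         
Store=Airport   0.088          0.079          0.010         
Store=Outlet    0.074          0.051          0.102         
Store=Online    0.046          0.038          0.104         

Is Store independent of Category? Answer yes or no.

P(Store=Airport) = 0.177 and P(Category=other) = 0.339, so their product is 0.06000, but P(Store=Airport, Category=other) = 0.010. Since these differ, Store and Category are not independent.

no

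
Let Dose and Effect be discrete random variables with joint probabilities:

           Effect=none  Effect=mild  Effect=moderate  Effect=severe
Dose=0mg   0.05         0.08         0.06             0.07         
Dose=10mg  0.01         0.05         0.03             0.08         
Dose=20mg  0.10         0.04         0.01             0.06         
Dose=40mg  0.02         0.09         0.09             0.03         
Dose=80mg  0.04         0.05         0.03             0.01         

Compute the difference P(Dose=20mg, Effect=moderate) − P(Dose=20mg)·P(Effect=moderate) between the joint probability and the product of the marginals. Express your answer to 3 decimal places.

-0.036

P(Dose=20mg) = 0.10 + 0.04 + 0.01 + 0.06 = 0.21.
P(Effect=moderate) = 0.06 + 0.03 + 0.01 + 0.09 + 0.03 = 0.22.
P(Dose=20mg, Effect=moderate) − P(Dose=20mg)P(Effect=moderate) = 0.01 − 0.21×0.22 = -0.036.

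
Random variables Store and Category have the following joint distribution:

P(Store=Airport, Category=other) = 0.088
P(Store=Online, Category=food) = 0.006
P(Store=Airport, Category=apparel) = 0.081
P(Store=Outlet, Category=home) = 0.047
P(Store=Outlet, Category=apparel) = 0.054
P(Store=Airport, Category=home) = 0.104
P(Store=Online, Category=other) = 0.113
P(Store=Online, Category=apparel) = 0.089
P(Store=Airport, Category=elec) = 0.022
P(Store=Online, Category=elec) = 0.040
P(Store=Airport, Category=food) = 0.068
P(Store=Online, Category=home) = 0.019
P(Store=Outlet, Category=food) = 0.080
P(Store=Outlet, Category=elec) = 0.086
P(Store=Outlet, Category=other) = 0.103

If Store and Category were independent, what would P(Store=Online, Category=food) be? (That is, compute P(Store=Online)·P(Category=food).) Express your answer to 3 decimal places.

0.041

P(Store=Online) = 0.006 + 0.089 + 0.040 + 0.019 + 0.113 = 0.267.
P(Category=food) = 0.068 + 0.080 + 0.006 = 0.154.
Product: 0.267 × 0.154 = 0.041.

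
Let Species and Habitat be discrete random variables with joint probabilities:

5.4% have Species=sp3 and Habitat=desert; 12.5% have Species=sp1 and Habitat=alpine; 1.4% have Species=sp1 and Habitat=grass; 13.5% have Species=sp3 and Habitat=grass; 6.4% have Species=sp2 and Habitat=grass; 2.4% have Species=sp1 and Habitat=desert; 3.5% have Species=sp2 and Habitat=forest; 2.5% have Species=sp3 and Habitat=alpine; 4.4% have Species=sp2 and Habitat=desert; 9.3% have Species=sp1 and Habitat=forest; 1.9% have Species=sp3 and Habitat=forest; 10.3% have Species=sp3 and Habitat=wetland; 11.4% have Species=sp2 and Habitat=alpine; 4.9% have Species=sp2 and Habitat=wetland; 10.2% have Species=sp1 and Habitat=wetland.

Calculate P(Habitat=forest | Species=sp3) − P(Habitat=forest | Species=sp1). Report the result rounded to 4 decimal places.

-0.2032

P(Species=sp3) = 0.019 + 0.135 + 0.103 + 0.054 + 0.025 = 0.336; P(Habitat=forest | Species=sp3) = 0.019/0.336 = 0.05655.
P(Species=sp1) = 0.093 + 0.014 + 0.102 + 0.024 + 0.125 = 0.358; P(Habitat=forest | Species=sp1) = 0.093/0.358 = 0.25978.
Difference = -0.2032.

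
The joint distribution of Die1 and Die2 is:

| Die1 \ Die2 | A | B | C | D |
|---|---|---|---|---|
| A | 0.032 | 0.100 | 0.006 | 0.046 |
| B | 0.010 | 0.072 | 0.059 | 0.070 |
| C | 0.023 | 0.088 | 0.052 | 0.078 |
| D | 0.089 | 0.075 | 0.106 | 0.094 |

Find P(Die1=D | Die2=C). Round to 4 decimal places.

P(Die2=C) = 0.006 + 0.059 + 0.052 + 0.106 = 0.223.
P(Die1=D | Die2=C) = 0.106/0.223 = 0.4753.

0.4753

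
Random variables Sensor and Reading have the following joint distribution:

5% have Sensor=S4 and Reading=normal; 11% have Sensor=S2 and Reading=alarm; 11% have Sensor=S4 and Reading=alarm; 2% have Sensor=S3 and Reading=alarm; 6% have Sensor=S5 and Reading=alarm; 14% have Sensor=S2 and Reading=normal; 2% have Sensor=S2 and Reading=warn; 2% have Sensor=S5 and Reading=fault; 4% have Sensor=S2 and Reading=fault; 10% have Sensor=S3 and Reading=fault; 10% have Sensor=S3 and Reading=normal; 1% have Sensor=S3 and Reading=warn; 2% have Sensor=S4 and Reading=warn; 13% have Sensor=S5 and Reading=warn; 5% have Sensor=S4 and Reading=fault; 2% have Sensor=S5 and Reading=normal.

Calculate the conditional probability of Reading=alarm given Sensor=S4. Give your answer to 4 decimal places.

P(Sensor=S4) = 0.05 + 0.02 + 0.11 + 0.05 = 0.23.
P(Reading=alarm | Sensor=S4) = 0.11/0.23 = 0.4783.

0.4783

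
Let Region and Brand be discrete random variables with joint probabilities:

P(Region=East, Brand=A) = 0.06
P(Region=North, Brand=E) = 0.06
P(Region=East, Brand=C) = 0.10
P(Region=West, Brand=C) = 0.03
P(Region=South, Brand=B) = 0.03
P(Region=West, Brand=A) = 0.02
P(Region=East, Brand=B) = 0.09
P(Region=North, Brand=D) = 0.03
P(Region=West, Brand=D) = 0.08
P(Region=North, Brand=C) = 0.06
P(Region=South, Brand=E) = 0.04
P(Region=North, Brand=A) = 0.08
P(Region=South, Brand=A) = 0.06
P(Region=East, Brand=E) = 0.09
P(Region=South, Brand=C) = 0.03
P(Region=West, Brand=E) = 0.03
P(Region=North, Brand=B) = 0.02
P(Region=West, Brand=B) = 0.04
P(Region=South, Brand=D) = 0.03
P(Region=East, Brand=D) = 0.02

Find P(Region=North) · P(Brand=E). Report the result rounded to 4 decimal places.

P(Region=North) = 0.08 + 0.02 + 0.06 + 0.03 + 0.06 = 0.25.
P(Brand=E) = 0.06 + 0.04 + 0.09 + 0.03 = 0.22.
Product: 0.25 × 0.22 = 0.0550.

0.0550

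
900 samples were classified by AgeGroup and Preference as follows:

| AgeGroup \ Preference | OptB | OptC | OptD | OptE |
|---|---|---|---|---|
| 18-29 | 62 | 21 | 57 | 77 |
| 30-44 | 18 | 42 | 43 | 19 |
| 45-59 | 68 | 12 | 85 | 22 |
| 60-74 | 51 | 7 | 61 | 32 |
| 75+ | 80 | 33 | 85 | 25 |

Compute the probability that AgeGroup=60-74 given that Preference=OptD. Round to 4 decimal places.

Total with Preference=OptD: 57 + 43 + 85 + 61 + 85 = 331.
P(AgeGroup=60-74 | Preference=OptD) = 61/331 = 0.1843.

0.1843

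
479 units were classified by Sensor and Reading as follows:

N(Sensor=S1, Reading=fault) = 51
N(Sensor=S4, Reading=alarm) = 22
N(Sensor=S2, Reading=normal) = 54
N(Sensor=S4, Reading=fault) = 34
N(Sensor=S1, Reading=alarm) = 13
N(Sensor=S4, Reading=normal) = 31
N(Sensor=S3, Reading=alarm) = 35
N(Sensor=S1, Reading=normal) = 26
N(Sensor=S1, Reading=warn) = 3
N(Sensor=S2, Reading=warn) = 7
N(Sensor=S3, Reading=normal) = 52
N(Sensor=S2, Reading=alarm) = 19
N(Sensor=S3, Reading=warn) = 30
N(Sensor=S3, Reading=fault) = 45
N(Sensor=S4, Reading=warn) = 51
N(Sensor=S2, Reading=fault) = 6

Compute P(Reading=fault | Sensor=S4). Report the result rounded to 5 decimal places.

Total with Sensor=S4: 31 + 51 + 22 + 34 = 138.
P(Reading=fault | Sensor=S4) = 34/138 = 0.24638.

0.24638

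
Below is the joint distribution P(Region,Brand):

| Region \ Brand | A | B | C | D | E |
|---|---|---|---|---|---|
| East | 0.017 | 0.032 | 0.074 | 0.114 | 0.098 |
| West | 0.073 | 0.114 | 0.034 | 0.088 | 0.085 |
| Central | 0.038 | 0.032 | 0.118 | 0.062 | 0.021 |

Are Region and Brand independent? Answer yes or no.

no

P(Region=Central) = 0.271 and P(Brand=C) = 0.226, so their product is 0.06125, but P(Region=Central, Brand=C) = 0.118. Since these differ, Region and Brand are not independent.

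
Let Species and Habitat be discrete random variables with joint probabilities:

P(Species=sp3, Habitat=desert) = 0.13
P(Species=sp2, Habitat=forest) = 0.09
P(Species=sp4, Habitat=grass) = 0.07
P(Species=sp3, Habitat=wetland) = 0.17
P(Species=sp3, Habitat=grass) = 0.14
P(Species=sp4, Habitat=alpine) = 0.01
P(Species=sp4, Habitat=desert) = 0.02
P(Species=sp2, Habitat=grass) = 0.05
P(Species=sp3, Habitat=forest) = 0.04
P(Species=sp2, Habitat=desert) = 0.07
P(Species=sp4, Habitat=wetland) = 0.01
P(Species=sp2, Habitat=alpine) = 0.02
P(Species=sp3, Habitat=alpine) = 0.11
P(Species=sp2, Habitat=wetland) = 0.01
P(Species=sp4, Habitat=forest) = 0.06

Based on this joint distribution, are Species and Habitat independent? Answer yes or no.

no

P(Species=sp3) = 0.59 and P(Habitat=forest) = 0.19, so their product is 0.1121, but P(Species=sp3, Habitat=forest) = 0.04. Since these differ, Species and Habitat are not independent.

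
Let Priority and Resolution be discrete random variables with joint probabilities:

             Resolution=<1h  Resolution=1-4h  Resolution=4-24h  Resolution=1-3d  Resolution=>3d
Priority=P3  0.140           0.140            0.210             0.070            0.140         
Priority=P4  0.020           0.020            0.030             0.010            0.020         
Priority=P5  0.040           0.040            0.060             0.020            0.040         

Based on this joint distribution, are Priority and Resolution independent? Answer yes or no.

yes

Every cell satisfies P(Priority,Resolution) = P(Priority)·P(Resolution). For instance P(Priority=P5) = 0.200, P(Resolution=>3d) = 0.200, and 0.200×0.200 = 0.040 matches the joint entry. So Priority and Resolution are independent.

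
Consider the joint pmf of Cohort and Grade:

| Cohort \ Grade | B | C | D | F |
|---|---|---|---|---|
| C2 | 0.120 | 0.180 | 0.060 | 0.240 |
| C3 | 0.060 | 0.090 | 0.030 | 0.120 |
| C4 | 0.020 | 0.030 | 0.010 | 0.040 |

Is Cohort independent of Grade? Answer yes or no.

yes

Every cell satisfies P(Cohort,Grade) = P(Cohort)·P(Grade). For instance P(Cohort=C4) = 0.100, P(Grade=C) = 0.300, and 0.100×0.300 = 0.030 matches the joint entry. So Cohort and Grade are independent.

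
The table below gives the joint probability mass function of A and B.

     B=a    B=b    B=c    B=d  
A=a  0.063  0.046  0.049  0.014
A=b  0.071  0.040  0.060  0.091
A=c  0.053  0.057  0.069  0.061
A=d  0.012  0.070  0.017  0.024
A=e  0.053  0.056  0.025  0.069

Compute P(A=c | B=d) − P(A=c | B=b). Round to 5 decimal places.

0.02363

P(B=d) = 0.014 + 0.091 + 0.061 + 0.024 + 0.069 = 0.259; P(A=c | B=d) = 0.061/0.259 = 0.235521.
P(B=b) = 0.046 + 0.040 + 0.057 + 0.070 + 0.056 = 0.269; P(A=c | B=b) = 0.057/0.269 = 0.211896.
Difference = 0.02363.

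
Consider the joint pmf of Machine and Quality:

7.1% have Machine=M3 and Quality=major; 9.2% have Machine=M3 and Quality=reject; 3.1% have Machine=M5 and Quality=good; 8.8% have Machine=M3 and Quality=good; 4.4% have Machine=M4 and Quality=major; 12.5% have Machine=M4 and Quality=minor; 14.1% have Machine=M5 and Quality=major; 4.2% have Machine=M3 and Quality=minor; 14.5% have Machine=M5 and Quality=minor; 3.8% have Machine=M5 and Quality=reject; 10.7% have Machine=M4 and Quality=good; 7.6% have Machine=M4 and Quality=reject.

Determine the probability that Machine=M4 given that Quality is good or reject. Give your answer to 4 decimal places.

0.4236

P(Quality=good) = 0.088 + 0.107 + 0.031 = 0.226.
P(Quality=reject) = 0.092 + 0.076 + 0.038 = 0.206.
P(Quality ∈ {good, reject}) = 0.226 + 0.206 = 0.432; P(Machine=M4, Quality ∈ {good, reject}) = 0.107 + 0.076 = 0.183.
P(Machine=M4 | Quality ∈ {good, reject}) = 0.183/0.432 = 0.4236.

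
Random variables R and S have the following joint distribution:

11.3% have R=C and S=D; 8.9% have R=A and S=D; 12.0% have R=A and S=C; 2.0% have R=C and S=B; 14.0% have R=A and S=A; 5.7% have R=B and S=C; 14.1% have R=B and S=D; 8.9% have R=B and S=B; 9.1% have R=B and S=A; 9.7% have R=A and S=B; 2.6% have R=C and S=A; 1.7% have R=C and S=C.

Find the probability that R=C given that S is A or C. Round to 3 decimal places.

P(S=A) = 0.140 + 0.091 + 0.026 = 0.257.
P(S=C) = 0.120 + 0.057 + 0.017 = 0.194.
P(S ∈ {A, C}) = 0.257 + 0.194 = 0.451; P(R=C, S ∈ {A, C}) = 0.026 + 0.017 = 0.043.
P(R=C | S ∈ {A, C}) = 0.043/0.451 = 0.095.

0.095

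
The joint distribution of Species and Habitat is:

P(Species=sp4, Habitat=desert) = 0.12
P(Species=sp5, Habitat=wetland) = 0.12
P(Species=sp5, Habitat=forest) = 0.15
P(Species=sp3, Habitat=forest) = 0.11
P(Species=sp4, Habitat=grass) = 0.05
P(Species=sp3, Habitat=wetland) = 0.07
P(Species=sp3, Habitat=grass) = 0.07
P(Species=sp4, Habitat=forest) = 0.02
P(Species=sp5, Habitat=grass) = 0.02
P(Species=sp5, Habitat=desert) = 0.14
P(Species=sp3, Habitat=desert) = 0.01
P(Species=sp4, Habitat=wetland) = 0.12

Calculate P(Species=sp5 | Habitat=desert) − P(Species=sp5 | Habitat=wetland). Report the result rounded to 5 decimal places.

P(Habitat=desert) = 0.01 + 0.12 + 0.14 = 0.27; P(Species=sp5 | Habitat=desert) = 0.14/0.27 = 0.518519.
P(Habitat=wetland) = 0.07 + 0.12 + 0.12 = 0.31; P(Species=sp5 | Habitat=wetland) = 0.12/0.31 = 0.387097.
Difference = 0.13142.

0.13142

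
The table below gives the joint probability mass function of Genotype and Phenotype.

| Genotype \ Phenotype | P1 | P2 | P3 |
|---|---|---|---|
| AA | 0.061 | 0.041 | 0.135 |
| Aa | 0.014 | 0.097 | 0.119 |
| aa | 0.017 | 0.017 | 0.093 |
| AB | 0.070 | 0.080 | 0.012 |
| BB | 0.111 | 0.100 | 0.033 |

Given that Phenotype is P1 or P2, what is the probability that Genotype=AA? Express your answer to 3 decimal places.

0.168

P(Phenotype=P1) = 0.061 + 0.014 + 0.017 + 0.070 + 0.111 = 0.273.
P(Phenotype=P2) = 0.041 + 0.097 + 0.017 + 0.080 + 0.100 = 0.335.
P(Phenotype ∈ {P1, P2}) = 0.273 + 0.335 = 0.608; P(Genotype=AA, Phenotype ∈ {P1, P2}) = 0.061 + 0.041 = 0.102.
P(Genotype=AA | Phenotype ∈ {P1, P2}) = 0.102/0.608 = 0.168.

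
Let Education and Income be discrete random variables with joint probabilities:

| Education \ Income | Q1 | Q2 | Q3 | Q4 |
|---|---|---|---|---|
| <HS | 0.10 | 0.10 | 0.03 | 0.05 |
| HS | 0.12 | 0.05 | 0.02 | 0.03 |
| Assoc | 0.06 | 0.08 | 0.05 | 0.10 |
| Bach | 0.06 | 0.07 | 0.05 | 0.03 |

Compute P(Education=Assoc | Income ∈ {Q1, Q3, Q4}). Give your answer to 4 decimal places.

0.3000

P(Income=Q1) = 0.10 + 0.12 + 0.06 + 0.06 = 0.34.
P(Income=Q3) = 0.03 + 0.02 + 0.05 + 0.05 = 0.15.
P(Income=Q4) = 0.05 + 0.03 + 0.10 + 0.03 = 0.21.
P(Income ∈ {Q1, Q3, Q4}) = 0.34 + 0.15 + 0.21 = 0.70; P(Education=Assoc, Income ∈ {Q1, Q3, Q4}) = 0.06 + 0.05 + 0.10 = 0.21.
P(Education=Assoc | Income ∈ {Q1, Q3, Q4}) = 0.21/0.70 = 0.3000.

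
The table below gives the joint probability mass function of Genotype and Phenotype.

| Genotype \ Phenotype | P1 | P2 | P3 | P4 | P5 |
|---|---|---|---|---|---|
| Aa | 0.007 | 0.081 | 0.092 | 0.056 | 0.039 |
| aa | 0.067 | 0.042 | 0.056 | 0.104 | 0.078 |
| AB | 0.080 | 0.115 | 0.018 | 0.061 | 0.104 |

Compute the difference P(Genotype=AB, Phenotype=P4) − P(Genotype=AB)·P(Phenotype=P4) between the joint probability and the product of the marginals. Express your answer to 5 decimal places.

P(Genotype=AB) = 0.080 + 0.115 + 0.018 + 0.061 + 0.104 = 0.378.
P(Phenotype=P4) = 0.056 + 0.104 + 0.061 = 0.221.
P(Genotype=AB, Phenotype=P4) − P(Genotype=AB)P(Phenotype=P4) = 0.061 − 0.378×0.221 = -0.02254.

-0.02254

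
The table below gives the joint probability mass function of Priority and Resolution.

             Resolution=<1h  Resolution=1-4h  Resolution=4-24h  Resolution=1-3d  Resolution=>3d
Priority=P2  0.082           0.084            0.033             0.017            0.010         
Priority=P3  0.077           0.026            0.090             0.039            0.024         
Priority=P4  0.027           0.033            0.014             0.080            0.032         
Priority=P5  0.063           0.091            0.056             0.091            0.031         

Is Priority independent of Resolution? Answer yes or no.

P(Priority=P3) = 0.256 and P(Resolution=4-24h) = 0.193, so their product is 0.04941, but P(Priority=P3, Resolution=4-24h) = 0.090. Since these differ, Priority and Resolution are not independent.

no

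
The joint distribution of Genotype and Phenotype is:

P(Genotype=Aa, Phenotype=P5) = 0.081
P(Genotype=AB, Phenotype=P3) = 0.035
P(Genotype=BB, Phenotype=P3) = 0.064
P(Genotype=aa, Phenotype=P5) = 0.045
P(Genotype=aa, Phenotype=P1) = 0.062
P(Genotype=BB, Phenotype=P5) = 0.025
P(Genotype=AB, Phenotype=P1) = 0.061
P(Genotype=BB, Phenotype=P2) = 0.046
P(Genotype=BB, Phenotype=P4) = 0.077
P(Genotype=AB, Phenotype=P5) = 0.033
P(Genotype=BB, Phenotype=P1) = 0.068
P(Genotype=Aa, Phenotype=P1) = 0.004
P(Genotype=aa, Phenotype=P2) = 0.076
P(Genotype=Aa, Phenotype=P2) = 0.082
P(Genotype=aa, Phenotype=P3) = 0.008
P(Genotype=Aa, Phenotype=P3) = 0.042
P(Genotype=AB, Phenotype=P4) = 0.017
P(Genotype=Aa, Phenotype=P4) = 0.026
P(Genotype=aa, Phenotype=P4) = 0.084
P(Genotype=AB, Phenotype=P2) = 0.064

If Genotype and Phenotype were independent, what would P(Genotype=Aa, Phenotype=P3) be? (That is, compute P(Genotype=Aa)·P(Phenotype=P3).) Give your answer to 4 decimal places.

P(Genotype=Aa) = 0.004 + 0.082 + 0.042 + 0.026 + 0.081 = 0.235.
P(Phenotype=P3) = 0.042 + 0.008 + 0.035 + 0.064 = 0.149.
Product: 0.235 × 0.149 = 0.0350.

0.0350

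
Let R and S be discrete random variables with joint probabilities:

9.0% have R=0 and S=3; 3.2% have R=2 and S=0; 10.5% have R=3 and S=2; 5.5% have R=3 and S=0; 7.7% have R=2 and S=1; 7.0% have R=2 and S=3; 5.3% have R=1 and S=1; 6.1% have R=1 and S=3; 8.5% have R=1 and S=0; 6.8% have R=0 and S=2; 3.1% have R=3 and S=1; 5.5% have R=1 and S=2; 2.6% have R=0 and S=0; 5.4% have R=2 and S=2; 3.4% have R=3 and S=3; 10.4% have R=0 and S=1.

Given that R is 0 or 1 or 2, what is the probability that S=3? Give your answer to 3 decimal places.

0.285

P(R=0) = 0.026 + 0.104 + 0.068 + 0.090 = 0.288.
P(R=1) = 0.085 + 0.053 + 0.055 + 0.061 = 0.254.
P(R=2) = 0.032 + 0.077 + 0.054 + 0.070 = 0.233.
P(R ∈ {0, 1, 2}) = 0.288 + 0.254 + 0.233 = 0.775; P(S=3, R ∈ {0, 1, 2}) = 0.090 + 0.061 + 0.070 = 0.221.
P(S=3 | R ∈ {0, 1, 2}) = 0.221/0.775 = 0.285.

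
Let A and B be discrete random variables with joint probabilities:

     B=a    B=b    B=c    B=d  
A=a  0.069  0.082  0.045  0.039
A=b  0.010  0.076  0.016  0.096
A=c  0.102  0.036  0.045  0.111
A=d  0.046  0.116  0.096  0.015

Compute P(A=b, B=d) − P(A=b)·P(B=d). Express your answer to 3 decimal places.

P(A=b) = 0.010 + 0.076 + 0.016 + 0.096 = 0.198.
P(B=d) = 0.039 + 0.096 + 0.111 + 0.015 = 0.261.
P(A=b, B=d) − P(A=b)P(B=d) = 0.096 − 0.198×0.261 = 0.044.

0.044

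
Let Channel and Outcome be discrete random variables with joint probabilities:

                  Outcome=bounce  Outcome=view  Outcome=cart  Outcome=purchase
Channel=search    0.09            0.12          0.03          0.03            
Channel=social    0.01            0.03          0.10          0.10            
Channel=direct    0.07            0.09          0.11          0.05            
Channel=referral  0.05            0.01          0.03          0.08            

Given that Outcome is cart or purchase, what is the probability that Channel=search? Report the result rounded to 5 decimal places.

0.11321

P(Outcome=cart) = 0.03 + 0.10 + 0.11 + 0.03 = 0.27.
P(Outcome=purchase) = 0.03 + 0.10 + 0.05 + 0.08 = 0.26.
P(Outcome ∈ {cart, purchase}) = 0.27 + 0.26 = 0.53; P(Channel=search, Outcome ∈ {cart, purchase}) = 0.03 + 0.03 = 0.06.
P(Channel=search | Outcome ∈ {cart, purchase}) = 0.06/0.53 = 0.11321.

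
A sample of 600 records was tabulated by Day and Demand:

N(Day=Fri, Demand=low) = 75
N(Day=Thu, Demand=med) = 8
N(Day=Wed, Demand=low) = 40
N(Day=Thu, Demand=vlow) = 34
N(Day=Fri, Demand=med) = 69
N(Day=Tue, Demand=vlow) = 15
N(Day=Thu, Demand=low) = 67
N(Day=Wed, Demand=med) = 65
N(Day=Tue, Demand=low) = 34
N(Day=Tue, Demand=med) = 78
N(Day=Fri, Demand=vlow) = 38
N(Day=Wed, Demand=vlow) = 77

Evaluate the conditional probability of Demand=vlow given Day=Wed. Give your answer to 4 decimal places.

0.4231

Total with Day=Wed: 77 + 40 + 65 = 182.
P(Demand=vlow | Day=Wed) = 77/182 = 0.4231.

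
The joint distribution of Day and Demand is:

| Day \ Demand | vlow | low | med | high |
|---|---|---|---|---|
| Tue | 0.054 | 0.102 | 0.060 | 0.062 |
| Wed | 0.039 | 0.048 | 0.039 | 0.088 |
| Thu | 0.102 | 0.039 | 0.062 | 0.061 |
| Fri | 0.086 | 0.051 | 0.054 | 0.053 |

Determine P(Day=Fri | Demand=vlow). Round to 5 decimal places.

P(Demand=vlow) = 0.054 + 0.039 + 0.102 + 0.086 = 0.281.
P(Day=Fri | Demand=vlow) = 0.086/0.281 = 0.30605.

0.30605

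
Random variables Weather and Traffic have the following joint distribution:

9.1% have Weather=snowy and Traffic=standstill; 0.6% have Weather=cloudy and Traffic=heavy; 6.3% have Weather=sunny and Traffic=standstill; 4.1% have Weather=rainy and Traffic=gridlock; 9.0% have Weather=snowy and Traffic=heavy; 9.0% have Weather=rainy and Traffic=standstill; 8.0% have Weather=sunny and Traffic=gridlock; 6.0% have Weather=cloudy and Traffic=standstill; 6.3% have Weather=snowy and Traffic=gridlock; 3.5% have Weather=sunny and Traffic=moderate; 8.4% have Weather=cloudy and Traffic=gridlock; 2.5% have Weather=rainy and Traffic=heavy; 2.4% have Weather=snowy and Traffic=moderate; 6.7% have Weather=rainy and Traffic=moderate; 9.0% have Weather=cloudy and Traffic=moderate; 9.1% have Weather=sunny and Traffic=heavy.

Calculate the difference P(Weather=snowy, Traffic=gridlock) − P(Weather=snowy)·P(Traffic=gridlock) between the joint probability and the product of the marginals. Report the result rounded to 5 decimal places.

-0.00882

P(Weather=snowy) = 0.024 + 0.090 + 0.063 + 0.091 = 0.268.
P(Traffic=gridlock) = 0.080 + 0.084 + 0.041 + 0.063 = 0.268.
P(Weather=snowy, Traffic=gridlock) − P(Weather=snowy)P(Traffic=gridlock) = 0.063 − 0.268×0.268 = -0.00882.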